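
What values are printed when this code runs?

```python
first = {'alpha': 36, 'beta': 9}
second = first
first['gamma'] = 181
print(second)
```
{'alpha': 36, 'beta': 9, 'gamma': 181}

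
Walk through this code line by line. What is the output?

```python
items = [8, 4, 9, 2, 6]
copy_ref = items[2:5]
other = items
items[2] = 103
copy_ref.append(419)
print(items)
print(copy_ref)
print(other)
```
[8, 4, 103, 2, 6]
[9, 2, 6, 419]
[8, 4, 103, 2, 6]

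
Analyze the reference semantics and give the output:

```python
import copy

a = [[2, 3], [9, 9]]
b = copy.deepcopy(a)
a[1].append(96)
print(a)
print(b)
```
[[2, 3], [9, 9, 96]]
[[2, 3], [9, 9]]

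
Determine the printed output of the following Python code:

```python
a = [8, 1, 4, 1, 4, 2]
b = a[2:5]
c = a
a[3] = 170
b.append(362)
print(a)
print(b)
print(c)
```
[8, 1, 4, 170, 4, 2]
[4, 1, 4, 362]
[8, 1, 4, 170, 4, 2]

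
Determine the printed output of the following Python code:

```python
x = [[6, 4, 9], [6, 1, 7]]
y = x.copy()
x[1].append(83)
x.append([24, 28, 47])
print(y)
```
[[6, 4, 9], [6, 1, 7, 83]]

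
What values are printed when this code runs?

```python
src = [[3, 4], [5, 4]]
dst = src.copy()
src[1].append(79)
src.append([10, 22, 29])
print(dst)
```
[[3, 4], [5, 4, 79]]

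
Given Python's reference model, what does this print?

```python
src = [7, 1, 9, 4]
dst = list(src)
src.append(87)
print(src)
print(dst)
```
[7, 1, 9, 4, 87]
[7, 1, 9, 4]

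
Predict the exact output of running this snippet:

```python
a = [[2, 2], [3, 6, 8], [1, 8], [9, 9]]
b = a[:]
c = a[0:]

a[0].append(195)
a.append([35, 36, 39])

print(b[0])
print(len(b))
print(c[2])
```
[2, 2, 195]
4
[1, 8]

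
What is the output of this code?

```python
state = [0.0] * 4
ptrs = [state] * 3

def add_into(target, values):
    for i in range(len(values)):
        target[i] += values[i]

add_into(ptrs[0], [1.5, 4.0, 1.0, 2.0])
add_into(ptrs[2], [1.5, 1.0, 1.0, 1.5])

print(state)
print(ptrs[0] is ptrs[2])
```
[3.0, 5.0, 2.0, 3.5]
True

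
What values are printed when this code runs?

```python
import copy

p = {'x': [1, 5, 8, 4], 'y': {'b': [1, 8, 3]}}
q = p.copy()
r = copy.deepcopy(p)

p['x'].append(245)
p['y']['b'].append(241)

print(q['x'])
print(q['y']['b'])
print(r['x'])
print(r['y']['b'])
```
[1, 5, 8, 4, 245]
[1, 8, 3, 241]
[1, 5, 8, 4]
[1, 8, 3]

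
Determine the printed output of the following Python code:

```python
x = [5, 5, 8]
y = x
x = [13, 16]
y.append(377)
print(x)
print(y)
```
[13, 16]
[5, 5, 8, 377]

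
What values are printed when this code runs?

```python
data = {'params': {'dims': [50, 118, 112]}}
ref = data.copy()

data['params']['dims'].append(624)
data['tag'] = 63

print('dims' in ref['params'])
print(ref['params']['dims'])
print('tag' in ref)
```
True
[50, 118, 112, 624]
False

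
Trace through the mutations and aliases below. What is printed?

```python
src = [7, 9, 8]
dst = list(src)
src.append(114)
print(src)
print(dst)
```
[7, 9, 8, 114]
[7, 9, 8]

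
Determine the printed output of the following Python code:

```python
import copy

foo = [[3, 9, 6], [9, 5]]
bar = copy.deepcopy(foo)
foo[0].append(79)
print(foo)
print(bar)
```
[[3, 9, 6, 79], [9, 5]]
[[3, 9, 6], [9, 5]]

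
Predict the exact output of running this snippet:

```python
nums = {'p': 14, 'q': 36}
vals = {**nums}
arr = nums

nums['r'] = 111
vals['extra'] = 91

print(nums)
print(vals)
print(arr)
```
{'p': 14, 'q': 36, 'r': 111}
{'p': 14, 'q': 36, 'extra': 91}
{'p': 14, 'q': 36, 'r': 111}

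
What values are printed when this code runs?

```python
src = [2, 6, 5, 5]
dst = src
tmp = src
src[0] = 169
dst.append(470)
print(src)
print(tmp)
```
[169, 6, 5, 5, 470]
[169, 6, 5, 5, 470]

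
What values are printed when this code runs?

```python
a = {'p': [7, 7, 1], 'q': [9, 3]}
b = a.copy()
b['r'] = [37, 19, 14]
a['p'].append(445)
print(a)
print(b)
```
{'p': [7, 7, 1, 445], 'q': [9, 3]}
{'p': [7, 7, 1, 445], 'q': [9, 3], 'r': [37, 19, 14]}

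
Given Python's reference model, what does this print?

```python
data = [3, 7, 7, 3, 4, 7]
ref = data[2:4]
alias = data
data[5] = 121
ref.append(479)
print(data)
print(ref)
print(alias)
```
[3, 7, 7, 3, 4, 121]
[7, 3, 479]
[3, 7, 7, 3, 4, 121]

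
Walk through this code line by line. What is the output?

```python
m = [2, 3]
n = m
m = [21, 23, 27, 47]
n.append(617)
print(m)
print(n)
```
[21, 23, 27, 47]
[2, 3, 617]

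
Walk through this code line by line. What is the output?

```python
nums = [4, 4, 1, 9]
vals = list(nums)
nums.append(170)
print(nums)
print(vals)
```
[4, 4, 1, 9, 170]
[4, 4, 1, 9]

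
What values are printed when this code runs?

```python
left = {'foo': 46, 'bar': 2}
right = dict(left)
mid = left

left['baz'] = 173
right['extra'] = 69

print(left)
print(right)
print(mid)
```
{'foo': 46, 'bar': 2, 'baz': 173}
{'foo': 46, 'bar': 2, 'extra': 69}
{'foo': 46, 'bar': 2, 'baz': 173}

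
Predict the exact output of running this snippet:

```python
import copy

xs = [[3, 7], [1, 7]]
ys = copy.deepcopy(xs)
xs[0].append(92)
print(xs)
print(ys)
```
[[3, 7, 92], [1, 7]]
[[3, 7], [1, 7]]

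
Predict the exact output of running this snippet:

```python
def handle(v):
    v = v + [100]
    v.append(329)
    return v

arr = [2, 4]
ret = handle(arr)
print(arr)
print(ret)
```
[2, 4]
[2, 4, 100, 329]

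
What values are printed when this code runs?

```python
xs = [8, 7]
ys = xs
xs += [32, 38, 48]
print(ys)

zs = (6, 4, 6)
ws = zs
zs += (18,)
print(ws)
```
[8, 7, 32, 38, 48]
(6, 4, 6)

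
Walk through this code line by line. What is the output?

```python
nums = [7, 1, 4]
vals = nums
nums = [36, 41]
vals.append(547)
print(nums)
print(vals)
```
[36, 41]
[7, 1, 4, 547]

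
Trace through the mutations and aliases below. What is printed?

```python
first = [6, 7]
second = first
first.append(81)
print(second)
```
[6, 7, 81]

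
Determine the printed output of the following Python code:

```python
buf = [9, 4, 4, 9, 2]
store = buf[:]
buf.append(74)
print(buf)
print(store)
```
[9, 4, 4, 9, 2, 74]
[9, 4, 4, 9, 2]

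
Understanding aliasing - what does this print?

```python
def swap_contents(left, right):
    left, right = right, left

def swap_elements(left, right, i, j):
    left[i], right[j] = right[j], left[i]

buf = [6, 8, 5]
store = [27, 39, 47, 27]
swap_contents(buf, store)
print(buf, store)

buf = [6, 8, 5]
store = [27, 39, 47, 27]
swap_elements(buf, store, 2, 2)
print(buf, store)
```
[6, 8, 5] [27, 39, 47, 27]
[6, 8, 47] [27, 39, 5, 27]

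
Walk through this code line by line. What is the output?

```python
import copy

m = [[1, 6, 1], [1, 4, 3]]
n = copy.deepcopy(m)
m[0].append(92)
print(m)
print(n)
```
[[1, 6, 1, 92], [1, 4, 3]]
[[1, 6, 1], [1, 4, 3]]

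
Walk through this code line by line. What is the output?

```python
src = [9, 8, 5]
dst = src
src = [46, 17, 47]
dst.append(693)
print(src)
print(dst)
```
[46, 17, 47]
[9, 8, 5, 693]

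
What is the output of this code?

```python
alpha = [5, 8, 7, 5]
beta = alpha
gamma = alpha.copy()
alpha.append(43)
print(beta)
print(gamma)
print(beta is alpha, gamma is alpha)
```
[5, 8, 7, 5, 43]
[5, 8, 7, 5]
True False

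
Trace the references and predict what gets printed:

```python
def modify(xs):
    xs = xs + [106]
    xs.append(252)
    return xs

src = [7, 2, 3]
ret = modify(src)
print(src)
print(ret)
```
[7, 2, 3]
[7, 2, 3, 106, 252]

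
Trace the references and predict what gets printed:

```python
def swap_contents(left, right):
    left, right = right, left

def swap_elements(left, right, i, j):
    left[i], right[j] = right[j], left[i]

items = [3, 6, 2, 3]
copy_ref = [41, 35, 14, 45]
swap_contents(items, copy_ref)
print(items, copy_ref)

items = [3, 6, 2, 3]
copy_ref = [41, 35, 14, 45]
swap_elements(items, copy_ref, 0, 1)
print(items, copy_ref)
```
[3, 6, 2, 3] [41, 35, 14, 45]
[35, 6, 2, 3] [41, 3, 14, 45]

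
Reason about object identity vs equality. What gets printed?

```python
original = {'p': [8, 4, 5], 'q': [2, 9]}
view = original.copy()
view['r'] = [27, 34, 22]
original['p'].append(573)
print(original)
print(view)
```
{'p': [8, 4, 5, 573], 'q': [2, 9]}
{'p': [8, 4, 5, 573], 'q': [2, 9], 'r': [27, 34, 22]}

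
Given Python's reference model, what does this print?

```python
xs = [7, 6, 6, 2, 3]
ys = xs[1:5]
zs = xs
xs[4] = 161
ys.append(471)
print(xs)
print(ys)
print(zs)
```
[7, 6, 6, 2, 161]
[6, 6, 2, 3, 471]
[7, 6, 6, 2, 161]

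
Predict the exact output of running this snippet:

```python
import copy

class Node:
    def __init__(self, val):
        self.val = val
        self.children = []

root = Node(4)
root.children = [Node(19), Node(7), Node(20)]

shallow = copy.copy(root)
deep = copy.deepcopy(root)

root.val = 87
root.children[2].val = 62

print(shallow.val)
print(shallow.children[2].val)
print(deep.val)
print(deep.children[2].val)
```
4
62
4
20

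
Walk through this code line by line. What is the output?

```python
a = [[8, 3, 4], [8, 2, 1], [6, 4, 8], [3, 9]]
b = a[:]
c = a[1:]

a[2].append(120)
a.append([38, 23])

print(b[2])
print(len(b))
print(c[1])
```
[6, 4, 8, 120]
4
[6, 4, 8, 120]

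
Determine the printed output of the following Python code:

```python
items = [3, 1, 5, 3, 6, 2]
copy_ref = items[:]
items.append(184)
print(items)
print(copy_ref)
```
[3, 1, 5, 3, 6, 2, 184]
[3, 1, 5, 3, 6, 2]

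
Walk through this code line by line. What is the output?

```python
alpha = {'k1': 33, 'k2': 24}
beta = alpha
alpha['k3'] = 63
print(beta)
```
{'k1': 33, 'k2': 24, 'k3': 63}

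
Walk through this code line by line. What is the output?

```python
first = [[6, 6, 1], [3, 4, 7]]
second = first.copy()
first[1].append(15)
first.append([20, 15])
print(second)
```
[[6, 6, 1], [3, 4, 7, 15]]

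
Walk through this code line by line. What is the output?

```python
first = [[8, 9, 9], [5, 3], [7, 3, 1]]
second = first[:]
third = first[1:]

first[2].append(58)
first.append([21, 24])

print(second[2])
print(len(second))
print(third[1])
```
[7, 3, 1, 58]
3
[7, 3, 1, 58]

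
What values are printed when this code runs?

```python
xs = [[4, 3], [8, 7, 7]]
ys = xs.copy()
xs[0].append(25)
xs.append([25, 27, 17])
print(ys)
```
[[4, 3, 25], [8, 7, 7]]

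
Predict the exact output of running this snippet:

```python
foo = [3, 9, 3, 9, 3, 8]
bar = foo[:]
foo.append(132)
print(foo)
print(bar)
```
[3, 9, 3, 9, 3, 8, 132]
[3, 9, 3, 9, 3, 8]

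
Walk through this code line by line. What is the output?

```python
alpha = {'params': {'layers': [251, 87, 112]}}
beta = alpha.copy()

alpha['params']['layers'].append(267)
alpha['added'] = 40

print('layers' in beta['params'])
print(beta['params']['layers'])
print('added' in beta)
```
True
[251, 87, 112, 267]
False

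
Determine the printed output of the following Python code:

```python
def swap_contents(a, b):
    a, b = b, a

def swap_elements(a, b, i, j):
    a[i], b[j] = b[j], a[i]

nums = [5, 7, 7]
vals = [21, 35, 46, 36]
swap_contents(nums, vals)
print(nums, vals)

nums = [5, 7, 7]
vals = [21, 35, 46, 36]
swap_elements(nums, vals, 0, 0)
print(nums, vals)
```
[5, 7, 7] [21, 35, 46, 36]
[21, 7, 7] [5, 35, 46, 36]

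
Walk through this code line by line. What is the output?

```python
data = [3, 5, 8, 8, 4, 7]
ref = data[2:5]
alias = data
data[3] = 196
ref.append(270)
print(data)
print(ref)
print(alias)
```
[3, 5, 8, 196, 4, 7]
[8, 8, 4, 270]
[3, 5, 8, 196, 4, 7]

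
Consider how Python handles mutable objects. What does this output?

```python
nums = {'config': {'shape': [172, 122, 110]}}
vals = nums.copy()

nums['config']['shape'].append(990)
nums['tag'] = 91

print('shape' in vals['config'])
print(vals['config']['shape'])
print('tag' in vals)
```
True
[172, 122, 110, 990]
False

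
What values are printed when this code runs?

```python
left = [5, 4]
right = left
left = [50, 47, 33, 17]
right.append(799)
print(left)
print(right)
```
[50, 47, 33, 17]
[5, 4, 799]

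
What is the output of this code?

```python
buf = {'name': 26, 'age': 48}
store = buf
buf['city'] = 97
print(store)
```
{'name': 26, 'age': 48, 'city': 97}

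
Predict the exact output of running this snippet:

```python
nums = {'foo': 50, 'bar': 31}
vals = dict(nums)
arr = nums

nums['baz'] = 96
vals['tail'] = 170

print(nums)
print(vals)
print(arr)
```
{'foo': 50, 'bar': 31, 'baz': 96}
{'foo': 50, 'bar': 31, 'tail': 170}
{'foo': 50, 'bar': 31, 'baz': 96}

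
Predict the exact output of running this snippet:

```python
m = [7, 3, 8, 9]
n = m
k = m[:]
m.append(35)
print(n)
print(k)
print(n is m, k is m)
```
[7, 3, 8, 9, 35]
[7, 3, 8, 9]
True False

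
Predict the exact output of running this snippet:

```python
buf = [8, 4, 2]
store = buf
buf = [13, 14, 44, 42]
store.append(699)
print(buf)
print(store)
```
[13, 14, 44, 42]
[8, 4, 2, 699]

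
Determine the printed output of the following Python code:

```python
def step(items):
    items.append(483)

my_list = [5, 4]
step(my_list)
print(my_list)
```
[5, 4, 483]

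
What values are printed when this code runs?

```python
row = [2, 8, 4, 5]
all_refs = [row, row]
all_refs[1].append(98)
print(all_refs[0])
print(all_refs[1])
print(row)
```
[2, 8, 4, 5, 98]
[2, 8, 4, 5, 98]
[2, 8, 4, 5, 98]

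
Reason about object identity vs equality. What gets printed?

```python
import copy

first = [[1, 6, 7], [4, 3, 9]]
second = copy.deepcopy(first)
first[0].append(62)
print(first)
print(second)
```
[[1, 6, 7, 62], [4, 3, 9]]
[[1, 6, 7], [4, 3, 9]]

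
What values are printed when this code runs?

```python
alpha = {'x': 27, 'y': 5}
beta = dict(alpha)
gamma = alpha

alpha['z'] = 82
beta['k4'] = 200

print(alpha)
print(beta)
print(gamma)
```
{'x': 27, 'y': 5, 'z': 82}
{'x': 27, 'y': 5, 'k4': 200}
{'x': 27, 'y': 5, 'z': 82}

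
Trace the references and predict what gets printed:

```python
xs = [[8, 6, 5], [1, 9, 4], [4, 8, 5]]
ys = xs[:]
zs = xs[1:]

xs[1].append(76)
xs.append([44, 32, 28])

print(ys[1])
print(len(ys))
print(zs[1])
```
[1, 9, 4, 76]
3
[4, 8, 5]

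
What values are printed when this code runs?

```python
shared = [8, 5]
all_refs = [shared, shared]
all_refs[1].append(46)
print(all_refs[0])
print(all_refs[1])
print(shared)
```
[8, 5, 46]
[8, 5, 46]
[8, 5, 46]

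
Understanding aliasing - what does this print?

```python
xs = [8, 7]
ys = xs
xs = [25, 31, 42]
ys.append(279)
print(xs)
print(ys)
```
[25, 31, 42]
[8, 7, 279]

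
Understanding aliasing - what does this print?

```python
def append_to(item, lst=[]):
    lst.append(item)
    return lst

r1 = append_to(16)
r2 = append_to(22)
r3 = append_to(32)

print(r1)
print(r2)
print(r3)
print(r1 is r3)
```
[16, 22, 32]
[16, 22, 32]
[16, 22, 32]
True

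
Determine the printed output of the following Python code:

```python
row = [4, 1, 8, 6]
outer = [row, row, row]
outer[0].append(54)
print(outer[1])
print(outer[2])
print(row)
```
[4, 1, 8, 6, 54]
[4, 1, 8, 6, 54]
[4, 1, 8, 6, 54]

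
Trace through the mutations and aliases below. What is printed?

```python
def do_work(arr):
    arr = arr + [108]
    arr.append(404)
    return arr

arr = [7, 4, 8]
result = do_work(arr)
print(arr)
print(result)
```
[7, 4, 8]
[7, 4, 8, 108, 404]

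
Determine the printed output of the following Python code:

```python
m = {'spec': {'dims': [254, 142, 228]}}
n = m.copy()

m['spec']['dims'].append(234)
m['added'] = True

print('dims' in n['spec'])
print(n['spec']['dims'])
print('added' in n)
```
True
[254, 142, 228, 234]
False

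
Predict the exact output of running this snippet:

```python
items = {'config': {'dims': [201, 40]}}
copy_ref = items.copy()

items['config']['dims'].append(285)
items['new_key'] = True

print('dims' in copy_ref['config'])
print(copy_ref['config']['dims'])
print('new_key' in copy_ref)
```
True
[201, 40, 285]
False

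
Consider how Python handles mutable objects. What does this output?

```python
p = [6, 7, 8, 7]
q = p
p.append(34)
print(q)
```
[6, 7, 8, 7, 34]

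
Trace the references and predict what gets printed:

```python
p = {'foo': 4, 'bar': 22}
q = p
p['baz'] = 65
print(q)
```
{'foo': 4, 'bar': 22, 'baz': 65}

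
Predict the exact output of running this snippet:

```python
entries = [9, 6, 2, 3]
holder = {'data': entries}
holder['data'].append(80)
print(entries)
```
[9, 6, 2, 3, 80]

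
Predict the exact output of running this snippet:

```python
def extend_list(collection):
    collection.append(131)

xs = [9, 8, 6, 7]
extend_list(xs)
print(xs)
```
[9, 8, 6, 7, 131]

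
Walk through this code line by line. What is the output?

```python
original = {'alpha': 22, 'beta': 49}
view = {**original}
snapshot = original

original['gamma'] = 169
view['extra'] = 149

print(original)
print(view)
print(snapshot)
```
{'alpha': 22, 'beta': 49, 'gamma': 169}
{'alpha': 22, 'beta': 49, 'extra': 149}
{'alpha': 22, 'beta': 49, 'gamma': 169}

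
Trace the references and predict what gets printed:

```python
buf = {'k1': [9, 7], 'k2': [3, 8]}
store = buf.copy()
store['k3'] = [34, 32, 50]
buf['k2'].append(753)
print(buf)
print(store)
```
{'k1': [9, 7], 'k2': [3, 8, 753]}
{'k1': [9, 7], 'k2': [3, 8, 753], 'k3': [34, 32, 50]}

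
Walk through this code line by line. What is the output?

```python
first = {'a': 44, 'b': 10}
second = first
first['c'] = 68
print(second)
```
{'a': 44, 'b': 10, 'c': 68}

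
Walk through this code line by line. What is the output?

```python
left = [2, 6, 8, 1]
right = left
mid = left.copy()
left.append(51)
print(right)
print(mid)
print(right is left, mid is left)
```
[2, 6, 8, 1, 51]
[2, 6, 8, 1]
True False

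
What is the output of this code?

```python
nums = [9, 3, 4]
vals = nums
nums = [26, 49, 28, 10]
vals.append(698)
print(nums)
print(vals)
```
[26, 49, 28, 10]
[9, 3, 4, 698]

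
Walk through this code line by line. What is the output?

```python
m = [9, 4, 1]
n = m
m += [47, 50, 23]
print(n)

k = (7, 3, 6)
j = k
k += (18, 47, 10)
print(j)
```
[9, 4, 1, 47, 50, 23]
(7, 3, 6)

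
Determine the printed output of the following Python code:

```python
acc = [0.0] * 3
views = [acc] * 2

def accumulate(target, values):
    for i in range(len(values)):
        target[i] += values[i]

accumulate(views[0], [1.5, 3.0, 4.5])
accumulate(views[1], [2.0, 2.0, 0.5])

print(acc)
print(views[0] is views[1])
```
[3.5, 5.0, 5.0]
True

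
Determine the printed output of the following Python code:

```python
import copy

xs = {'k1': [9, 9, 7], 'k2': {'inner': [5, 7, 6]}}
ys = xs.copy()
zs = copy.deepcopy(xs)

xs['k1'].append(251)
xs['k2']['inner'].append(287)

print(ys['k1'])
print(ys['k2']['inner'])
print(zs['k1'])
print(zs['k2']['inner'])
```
[9, 9, 7, 251]
[5, 7, 6, 287]
[9, 9, 7]
[5, 7, 6]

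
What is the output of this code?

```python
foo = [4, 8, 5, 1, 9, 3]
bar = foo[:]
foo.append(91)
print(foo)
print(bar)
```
[4, 8, 5, 1, 9, 3, 91]
[4, 8, 5, 1, 9, 3]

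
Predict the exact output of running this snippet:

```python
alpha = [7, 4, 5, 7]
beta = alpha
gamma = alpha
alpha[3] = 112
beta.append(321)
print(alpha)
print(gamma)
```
[7, 4, 5, 112, 321]
[7, 4, 5, 112, 321]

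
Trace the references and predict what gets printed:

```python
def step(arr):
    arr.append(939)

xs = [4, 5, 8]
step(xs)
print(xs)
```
[4, 5, 8, 939]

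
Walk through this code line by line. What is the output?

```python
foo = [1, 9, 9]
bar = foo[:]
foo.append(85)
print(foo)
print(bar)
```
[1, 9, 9, 85]
[1, 9, 9]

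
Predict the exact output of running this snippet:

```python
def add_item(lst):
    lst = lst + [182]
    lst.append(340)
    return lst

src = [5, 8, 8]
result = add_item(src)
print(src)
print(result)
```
[5, 8, 8]
[5, 8, 8, 182, 340]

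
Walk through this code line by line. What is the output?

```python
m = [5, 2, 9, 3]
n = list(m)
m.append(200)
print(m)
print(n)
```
[5, 2, 9, 3, 200]
[5, 2, 9, 3]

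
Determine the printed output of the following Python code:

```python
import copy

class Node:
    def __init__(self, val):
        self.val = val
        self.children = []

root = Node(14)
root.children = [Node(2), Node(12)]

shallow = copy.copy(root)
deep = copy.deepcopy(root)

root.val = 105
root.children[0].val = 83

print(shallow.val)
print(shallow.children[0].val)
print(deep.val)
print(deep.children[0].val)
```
14
83
14
2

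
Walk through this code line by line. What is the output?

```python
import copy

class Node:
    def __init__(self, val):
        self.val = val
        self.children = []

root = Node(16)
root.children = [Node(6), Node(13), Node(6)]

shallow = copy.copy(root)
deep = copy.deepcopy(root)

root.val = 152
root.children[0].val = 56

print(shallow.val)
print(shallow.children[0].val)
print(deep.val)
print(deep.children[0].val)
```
16
56
16
6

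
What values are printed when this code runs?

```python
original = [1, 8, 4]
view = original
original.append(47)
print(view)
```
[1, 8, 4, 47]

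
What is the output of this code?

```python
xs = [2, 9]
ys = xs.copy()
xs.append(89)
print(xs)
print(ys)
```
[2, 9, 89]
[2, 9]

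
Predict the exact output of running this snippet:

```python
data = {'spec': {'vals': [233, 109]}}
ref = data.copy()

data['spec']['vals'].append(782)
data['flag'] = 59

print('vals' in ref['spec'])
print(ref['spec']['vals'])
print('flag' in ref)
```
True
[233, 109, 782]
False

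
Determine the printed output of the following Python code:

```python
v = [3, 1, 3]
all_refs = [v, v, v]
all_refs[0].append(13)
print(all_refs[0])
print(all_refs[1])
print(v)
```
[3, 1, 3, 13]
[3, 1, 3, 13]
[3, 1, 3, 13]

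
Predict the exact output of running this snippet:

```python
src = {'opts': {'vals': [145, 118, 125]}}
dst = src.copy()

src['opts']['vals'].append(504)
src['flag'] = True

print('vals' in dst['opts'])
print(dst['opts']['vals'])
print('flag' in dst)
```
True
[145, 118, 125, 504]
False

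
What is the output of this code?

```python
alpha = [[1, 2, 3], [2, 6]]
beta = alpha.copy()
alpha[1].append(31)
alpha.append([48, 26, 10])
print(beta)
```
[[1, 2, 3], [2, 6, 31]]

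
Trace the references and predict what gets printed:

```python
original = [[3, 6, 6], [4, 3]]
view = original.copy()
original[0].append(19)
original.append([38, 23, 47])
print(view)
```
[[3, 6, 6, 19], [4, 3]]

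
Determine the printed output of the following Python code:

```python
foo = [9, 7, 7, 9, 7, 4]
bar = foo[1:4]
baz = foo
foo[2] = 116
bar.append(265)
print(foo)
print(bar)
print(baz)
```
[9, 7, 116, 9, 7, 4]
[7, 7, 9, 265]
[9, 7, 116, 9, 7, 4]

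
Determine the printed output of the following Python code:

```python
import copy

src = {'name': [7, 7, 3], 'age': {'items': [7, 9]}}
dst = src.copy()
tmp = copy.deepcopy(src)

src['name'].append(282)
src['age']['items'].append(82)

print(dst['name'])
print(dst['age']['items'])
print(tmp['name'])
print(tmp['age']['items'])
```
[7, 7, 3, 282]
[7, 9, 82]
[7, 7, 3]
[7, 9]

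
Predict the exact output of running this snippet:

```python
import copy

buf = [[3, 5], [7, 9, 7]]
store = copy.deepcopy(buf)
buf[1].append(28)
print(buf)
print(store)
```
[[3, 5], [7, 9, 7, 28]]
[[3, 5], [7, 9, 7]]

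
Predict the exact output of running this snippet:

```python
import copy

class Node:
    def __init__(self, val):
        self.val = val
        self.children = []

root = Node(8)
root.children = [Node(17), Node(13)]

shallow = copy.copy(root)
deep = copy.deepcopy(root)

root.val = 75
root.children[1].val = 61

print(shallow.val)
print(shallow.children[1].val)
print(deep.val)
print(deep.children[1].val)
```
8
61
8
13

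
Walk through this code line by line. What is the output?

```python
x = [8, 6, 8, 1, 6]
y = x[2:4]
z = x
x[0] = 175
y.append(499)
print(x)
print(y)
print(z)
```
[175, 6, 8, 1, 6]
[8, 1, 499]
[175, 6, 8, 1, 6]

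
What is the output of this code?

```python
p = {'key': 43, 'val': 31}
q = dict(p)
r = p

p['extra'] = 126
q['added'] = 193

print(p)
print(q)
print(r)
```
{'key': 43, 'val': 31, 'extra': 126}
{'key': 43, 'val': 31, 'added': 193}
{'key': 43, 'val': 31, 'extra': 126}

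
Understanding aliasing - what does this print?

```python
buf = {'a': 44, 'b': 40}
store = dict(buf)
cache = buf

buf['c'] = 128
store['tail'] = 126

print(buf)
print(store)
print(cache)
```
{'a': 44, 'b': 40, 'c': 128}
{'a': 44, 'b': 40, 'tail': 126}
{'a': 44, 'b': 40, 'c': 128}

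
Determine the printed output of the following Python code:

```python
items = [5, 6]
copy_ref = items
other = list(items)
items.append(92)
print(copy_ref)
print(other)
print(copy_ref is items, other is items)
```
[5, 6, 92]
[5, 6]
True False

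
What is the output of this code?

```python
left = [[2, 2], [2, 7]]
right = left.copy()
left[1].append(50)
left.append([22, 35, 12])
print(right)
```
[[2, 2], [2, 7, 50]]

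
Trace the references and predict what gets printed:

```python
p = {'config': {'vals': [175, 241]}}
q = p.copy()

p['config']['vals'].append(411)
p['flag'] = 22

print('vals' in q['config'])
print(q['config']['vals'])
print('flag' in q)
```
True
[175, 241, 411]
False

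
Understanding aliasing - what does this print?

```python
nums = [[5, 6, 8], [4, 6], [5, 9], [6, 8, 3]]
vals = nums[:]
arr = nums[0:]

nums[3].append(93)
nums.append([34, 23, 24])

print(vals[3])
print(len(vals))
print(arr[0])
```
[6, 8, 3, 93]
4
[5, 6, 8]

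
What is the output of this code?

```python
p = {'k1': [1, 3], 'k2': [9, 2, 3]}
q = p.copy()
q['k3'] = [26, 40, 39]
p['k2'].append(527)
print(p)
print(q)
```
{'k1': [1, 3], 'k2': [9, 2, 3, 527]}
{'k1': [1, 3], 'k2': [9, 2, 3, 527], 'k3': [26, 40, 39]}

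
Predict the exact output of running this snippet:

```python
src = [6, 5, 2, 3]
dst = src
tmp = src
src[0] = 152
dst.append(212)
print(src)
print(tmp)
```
[152, 5, 2, 3, 212]
[152, 5, 2, 3, 212]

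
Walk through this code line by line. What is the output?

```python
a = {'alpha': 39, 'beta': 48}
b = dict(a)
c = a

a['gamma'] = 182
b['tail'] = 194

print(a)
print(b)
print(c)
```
{'alpha': 39, 'beta': 48, 'gamma': 182}
{'alpha': 39, 'beta': 48, 'tail': 194}
{'alpha': 39, 'beta': 48, 'gamma': 182}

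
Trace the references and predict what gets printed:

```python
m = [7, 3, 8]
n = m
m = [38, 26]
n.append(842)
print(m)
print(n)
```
[38, 26]
[7, 3, 8, 842]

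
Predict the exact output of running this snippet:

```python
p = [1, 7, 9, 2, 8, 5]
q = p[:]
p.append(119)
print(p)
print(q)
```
[1, 7, 9, 2, 8, 5, 119]
[1, 7, 9, 2, 8, 5]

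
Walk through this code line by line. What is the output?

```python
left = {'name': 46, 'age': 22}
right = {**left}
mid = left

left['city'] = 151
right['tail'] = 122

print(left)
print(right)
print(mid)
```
{'name': 46, 'age': 22, 'city': 151}
{'name': 46, 'age': 22, 'tail': 122}
{'name': 46, 'age': 22, 'city': 151}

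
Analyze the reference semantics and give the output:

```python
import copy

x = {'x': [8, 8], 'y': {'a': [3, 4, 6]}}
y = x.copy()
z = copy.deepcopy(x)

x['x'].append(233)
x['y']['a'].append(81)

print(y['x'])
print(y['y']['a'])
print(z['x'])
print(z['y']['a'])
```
[8, 8, 233]
[3, 4, 6, 81]
[8, 8]
[3, 4, 6]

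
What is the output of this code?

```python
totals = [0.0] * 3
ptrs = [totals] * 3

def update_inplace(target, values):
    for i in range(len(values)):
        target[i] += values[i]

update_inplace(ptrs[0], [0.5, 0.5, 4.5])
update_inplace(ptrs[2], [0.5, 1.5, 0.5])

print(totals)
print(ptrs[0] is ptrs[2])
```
[1.0, 2.0, 5.0]
True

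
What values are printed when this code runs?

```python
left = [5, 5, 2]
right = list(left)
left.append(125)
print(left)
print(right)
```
[5, 5, 2, 125]
[5, 5, 2]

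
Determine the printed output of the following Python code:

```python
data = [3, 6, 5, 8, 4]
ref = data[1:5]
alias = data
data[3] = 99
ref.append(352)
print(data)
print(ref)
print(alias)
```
[3, 6, 5, 99, 4]
[6, 5, 8, 4, 352]
[3, 6, 5, 99, 4]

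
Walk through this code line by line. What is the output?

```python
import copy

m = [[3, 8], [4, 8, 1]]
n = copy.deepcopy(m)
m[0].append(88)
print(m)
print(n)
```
[[3, 8, 88], [4, 8, 1]]
[[3, 8], [4, 8, 1]]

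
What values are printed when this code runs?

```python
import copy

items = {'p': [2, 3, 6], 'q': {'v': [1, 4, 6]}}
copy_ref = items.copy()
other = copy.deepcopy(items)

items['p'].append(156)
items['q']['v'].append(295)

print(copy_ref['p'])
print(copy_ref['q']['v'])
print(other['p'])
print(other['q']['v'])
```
[2, 3, 6, 156]
[1, 4, 6, 295]
[2, 3, 6]
[1, 4, 6]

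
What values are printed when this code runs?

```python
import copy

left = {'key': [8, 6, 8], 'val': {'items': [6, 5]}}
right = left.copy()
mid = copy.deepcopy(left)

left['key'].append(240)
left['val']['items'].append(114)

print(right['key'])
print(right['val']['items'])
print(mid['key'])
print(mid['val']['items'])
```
[8, 6, 8, 240]
[6, 5, 114]
[8, 6, 8]
[6, 5]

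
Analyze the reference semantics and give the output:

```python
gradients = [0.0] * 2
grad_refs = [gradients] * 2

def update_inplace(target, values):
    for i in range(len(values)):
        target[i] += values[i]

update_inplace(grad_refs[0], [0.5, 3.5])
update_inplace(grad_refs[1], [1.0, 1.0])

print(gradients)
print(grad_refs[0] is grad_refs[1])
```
[1.5, 4.5]
True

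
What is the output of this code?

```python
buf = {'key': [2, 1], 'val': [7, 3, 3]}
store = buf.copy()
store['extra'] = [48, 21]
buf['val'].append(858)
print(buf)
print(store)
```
{'key': [2, 1], 'val': [7, 3, 3, 858]}
{'key': [2, 1], 'val': [7, 3, 3, 858], 'extra': [48, 21]}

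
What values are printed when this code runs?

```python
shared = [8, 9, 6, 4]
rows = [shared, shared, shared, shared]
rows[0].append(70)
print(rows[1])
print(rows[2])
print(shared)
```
[8, 9, 6, 4, 70]
[8, 9, 6, 4, 70]
[8, 9, 6, 4, 70]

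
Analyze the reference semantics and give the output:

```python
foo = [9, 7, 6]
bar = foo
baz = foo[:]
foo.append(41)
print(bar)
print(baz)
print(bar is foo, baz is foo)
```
[9, 7, 6, 41]
[9, 7, 6]
True False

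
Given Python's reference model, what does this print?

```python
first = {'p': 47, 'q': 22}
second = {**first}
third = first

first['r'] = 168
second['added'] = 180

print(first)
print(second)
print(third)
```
{'p': 47, 'q': 22, 'r': 168}
{'p': 47, 'q': 22, 'added': 180}
{'p': 47, 'q': 22, 'r': 168}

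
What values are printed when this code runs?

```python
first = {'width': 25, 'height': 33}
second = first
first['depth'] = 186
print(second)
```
{'width': 25, 'height': 33, 'depth': 186}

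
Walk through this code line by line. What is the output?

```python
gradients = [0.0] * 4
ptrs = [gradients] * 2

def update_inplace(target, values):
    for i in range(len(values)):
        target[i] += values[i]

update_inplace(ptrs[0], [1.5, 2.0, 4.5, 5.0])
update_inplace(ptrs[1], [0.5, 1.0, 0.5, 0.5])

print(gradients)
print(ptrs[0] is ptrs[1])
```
[2.0, 3.0, 5.0, 5.5]
True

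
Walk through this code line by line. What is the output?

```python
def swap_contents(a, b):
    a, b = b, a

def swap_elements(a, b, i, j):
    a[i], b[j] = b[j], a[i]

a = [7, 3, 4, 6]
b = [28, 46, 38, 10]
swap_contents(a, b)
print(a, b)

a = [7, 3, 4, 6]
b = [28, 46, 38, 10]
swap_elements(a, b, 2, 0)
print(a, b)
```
[7, 3, 4, 6] [28, 46, 38, 10]
[7, 3, 28, 6] [4, 46, 38, 10]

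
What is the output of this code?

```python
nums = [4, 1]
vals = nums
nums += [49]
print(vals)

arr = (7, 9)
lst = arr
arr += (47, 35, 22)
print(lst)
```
[4, 1, 49]
(7, 9)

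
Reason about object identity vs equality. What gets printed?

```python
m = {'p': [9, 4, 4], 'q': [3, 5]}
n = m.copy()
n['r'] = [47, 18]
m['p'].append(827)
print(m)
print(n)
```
{'p': [9, 4, 4, 827], 'q': [3, 5]}
{'p': [9, 4, 4, 827], 'q': [3, 5], 'r': [47, 18]}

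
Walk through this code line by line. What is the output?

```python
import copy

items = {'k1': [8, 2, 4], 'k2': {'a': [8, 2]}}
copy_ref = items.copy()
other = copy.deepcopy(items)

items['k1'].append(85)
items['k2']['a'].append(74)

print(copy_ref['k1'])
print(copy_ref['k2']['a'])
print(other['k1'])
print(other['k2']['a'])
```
[8, 2, 4, 85]
[8, 2, 74]
[8, 2, 4]
[8, 2]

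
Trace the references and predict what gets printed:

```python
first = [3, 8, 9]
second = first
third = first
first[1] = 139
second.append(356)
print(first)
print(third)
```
[3, 139, 9, 356]
[3, 139, 9, 356]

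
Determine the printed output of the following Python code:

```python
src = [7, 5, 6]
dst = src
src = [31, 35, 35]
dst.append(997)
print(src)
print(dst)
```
[31, 35, 35]
[7, 5, 6, 997]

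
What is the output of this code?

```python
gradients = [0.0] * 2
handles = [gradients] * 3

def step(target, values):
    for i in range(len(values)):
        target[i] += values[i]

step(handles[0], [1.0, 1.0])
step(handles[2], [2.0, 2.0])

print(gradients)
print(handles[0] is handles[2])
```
[3.0, 3.0]
True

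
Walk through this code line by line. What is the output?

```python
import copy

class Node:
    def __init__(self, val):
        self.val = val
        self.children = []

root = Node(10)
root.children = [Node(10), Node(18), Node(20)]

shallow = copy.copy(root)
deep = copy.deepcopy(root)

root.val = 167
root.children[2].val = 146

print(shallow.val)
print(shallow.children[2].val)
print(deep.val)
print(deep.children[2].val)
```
10
146
10
20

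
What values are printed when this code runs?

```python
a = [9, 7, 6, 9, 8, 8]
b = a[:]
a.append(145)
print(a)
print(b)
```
[9, 7, 6, 9, 8, 8, 145]
[9, 7, 6, 9, 8, 8]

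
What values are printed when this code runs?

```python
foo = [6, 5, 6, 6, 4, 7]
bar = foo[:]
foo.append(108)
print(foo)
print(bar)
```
[6, 5, 6, 6, 4, 7, 108]
[6, 5, 6, 6, 4, 7]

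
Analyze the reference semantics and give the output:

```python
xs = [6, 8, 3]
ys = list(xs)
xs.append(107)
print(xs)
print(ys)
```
[6, 8, 3, 107]
[6, 8, 3]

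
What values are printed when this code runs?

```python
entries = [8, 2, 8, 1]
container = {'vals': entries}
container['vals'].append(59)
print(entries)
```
[8, 2, 8, 1, 59]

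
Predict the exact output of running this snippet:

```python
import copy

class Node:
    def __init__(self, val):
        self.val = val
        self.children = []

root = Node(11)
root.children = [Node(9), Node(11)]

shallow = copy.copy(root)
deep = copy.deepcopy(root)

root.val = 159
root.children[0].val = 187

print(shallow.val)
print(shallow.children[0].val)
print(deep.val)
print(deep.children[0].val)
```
11
187
11
9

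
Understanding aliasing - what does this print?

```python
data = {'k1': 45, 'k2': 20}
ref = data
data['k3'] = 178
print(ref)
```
{'k1': 45, 'k2': 20, 'k3': 178}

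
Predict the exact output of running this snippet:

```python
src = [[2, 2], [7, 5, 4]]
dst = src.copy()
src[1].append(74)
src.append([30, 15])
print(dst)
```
[[2, 2], [7, 5, 4, 74]]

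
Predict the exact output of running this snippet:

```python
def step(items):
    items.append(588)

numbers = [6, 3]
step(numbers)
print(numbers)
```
[6, 3, 588]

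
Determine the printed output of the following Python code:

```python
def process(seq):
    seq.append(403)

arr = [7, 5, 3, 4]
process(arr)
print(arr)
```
[7, 5, 3, 4, 403]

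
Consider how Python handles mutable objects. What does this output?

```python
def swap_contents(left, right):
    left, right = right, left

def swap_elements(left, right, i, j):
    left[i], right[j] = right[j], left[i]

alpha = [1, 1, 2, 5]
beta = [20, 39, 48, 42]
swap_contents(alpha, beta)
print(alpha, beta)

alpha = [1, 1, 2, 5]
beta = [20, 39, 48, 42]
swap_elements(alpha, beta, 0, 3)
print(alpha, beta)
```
[1, 1, 2, 5] [20, 39, 48, 42]
[42, 1, 2, 5] [20, 39, 48, 1]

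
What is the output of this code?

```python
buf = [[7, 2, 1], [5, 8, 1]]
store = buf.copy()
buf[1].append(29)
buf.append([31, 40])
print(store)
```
[[7, 2, 1], [5, 8, 1, 29]]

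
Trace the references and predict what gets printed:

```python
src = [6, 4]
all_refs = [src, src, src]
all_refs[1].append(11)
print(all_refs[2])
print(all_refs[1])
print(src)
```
[6, 4, 11]
[6, 4, 11]
[6, 4, 11]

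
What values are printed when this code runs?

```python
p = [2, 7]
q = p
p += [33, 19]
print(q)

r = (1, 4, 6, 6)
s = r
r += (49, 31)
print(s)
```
[2, 7, 33, 19]
(1, 4, 6, 6)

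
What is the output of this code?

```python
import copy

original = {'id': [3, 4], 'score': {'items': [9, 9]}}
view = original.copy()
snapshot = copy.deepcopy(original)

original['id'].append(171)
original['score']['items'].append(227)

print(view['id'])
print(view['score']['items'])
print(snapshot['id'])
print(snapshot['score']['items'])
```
[3, 4, 171]
[9, 9, 227]
[3, 4]
[9, 9]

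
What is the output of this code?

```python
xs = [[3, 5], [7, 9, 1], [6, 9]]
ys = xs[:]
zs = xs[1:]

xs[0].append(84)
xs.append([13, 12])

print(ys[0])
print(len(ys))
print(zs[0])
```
[3, 5, 84]
3
[7, 9, 1]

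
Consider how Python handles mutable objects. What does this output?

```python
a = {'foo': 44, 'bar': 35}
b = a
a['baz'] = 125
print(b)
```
{'foo': 44, 'bar': 35, 'baz': 125}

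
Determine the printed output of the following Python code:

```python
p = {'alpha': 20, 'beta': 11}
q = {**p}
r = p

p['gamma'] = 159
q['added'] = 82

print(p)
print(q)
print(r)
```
{'alpha': 20, 'beta': 11, 'gamma': 159}
{'alpha': 20, 'beta': 11, 'added': 82}
{'alpha': 20, 'beta': 11, 'gamma': 159}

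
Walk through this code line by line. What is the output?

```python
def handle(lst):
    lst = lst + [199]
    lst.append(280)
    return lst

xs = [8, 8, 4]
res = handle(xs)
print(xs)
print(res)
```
[8, 8, 4]
[8, 8, 4, 199, 280]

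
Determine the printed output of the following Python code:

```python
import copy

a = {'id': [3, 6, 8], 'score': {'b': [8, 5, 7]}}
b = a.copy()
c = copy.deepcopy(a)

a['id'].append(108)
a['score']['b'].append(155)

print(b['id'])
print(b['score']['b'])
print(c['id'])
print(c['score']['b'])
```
[3, 6, 8, 108]
[8, 5, 7, 155]
[3, 6, 8]
[8, 5, 7]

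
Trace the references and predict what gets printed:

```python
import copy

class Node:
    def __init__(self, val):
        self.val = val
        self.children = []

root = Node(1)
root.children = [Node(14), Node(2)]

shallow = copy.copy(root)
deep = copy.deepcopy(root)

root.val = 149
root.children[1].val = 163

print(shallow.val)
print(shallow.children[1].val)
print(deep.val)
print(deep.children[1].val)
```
1
163
1
2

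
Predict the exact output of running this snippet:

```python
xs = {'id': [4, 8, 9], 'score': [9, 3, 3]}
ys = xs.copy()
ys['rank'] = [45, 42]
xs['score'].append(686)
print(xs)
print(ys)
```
{'id': [4, 8, 9], 'score': [9, 3, 3, 686]}
{'id': [4, 8, 9], 'score': [9, 3, 3, 686], 'rank': [45, 42]}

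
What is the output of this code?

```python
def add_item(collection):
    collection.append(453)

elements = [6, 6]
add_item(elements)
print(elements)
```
[6, 6, 453]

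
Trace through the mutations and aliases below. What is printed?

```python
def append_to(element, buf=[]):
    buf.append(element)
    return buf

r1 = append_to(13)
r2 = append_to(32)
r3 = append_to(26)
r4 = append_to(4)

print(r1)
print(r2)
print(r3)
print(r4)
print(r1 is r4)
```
[13, 32, 26, 4]
[13, 32, 26, 4]
[13, 32, 26, 4]
[13, 32, 26, 4]
True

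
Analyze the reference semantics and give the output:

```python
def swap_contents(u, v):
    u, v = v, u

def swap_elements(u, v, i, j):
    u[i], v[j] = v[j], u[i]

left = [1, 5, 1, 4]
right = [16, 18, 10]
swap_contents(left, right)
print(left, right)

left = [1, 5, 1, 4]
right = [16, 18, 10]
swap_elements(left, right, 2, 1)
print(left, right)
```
[1, 5, 1, 4] [16, 18, 10]
[1, 5, 18, 4] [16, 1, 10]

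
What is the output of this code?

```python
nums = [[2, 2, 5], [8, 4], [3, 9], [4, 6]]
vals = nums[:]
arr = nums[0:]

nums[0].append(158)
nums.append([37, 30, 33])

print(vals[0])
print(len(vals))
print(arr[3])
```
[2, 2, 5, 158]
4
[4, 6]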